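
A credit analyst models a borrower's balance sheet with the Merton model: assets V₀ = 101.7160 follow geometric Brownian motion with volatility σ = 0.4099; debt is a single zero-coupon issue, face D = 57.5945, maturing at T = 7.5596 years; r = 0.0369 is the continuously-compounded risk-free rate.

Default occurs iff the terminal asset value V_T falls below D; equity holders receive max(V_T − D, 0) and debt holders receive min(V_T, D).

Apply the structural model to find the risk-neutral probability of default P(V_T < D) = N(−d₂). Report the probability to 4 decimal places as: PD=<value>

Work the structural quantities from V₀ = 101.7160 against face 57.5945:
d₁ = [ln(V₀/D) + (r + σ²/2)T] / (σ√T)
   = [ln(101.7160/57.5945) + (0.0369 + 0.5·0.4099²)·7.5596] / (0.4099·√7.5596)
   = [0.568758 + 0.914024] / 1.127009 = 1.315678
d₂ = d₁ − σ√T = 1.315678 − 1.127009 = 0.188670
risk-neutral PD = N(−d₂) = N(-0.188670) = 0.425176

PD=0.4252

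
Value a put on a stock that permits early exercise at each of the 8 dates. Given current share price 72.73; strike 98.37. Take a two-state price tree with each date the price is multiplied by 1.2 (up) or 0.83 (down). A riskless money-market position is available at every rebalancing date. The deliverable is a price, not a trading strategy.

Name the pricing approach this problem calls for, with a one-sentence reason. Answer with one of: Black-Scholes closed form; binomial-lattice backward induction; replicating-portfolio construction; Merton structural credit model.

framework: binomial-lattice backward induction

Key observation: the put (strike 98.37 on spot 72.73) is American-style on a 8-step discrete price model, so the early-exercise decision at every node requires stepwise backward valuation — a closed form cannot price the exercise right.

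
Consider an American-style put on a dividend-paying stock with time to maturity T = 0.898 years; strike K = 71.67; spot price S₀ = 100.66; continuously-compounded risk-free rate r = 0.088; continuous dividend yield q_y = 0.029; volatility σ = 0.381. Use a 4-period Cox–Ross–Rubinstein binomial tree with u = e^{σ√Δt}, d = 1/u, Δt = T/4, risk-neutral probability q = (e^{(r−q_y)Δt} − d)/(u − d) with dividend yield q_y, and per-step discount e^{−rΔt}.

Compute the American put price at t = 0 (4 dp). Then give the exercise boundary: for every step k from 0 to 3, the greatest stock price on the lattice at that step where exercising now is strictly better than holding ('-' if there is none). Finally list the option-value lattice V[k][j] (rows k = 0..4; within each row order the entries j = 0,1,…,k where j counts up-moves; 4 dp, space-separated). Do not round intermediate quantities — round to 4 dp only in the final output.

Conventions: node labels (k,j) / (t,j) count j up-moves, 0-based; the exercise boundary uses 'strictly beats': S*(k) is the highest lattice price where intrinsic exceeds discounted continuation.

price = 1.8927
boundary = - - - 58.5674
tree:
1.8927
3.6167 0.1875
6.8935 0.3763 0.0000
13.1026 0.7552 0.0000 0.0000
22.7760 1.5154 0.0000 0.0000 0.0000

Δt=0.22450, u=1.19784, d=0.83483, q=0.49172, disc=e^(-rΔt)=0.98044
k=4 terminal: V=max(K-S,0) → 22.7760 1.5154 0.0000 0.0000 0.0000
k=3: j=0 S=58.5674 intr=13.1026 cont=12.0806 V=13.1026[EX]; j=1 S=84.0343 intr=0.0000 cont=0.7552 V=0.7552[hold]; j=2 S=120.5750 intr=0.0000 cont=0.0000 V=0.0000[hold]; j=3 S=173.0046 intr=0.0000 cont=0.0000 V=0.0000[hold]  S*(3)=58.5674
k=2: j=0 S=70.1546 intr=1.5154 cont=6.8935 V=6.8935[hold]; j=1 S=100.6600 intr=0.0000 cont=0.3763 V=0.3763[hold]; j=2 S=144.4300 intr=0.0000 cont=0.0000 V=0.0000[hold]  S*(2)=-
k=1: j=0 S=84.0343 intr=0.0000 cont=3.6167 V=3.6167[hold]; j=1 S=120.5750 intr=0.0000 cont=0.1875 V=0.1875[hold]  S*(1)=-
k=0: j=0 S=100.6600 intr=0.0000 cont=1.8927 V=1.8927[hold]  S*(0)=-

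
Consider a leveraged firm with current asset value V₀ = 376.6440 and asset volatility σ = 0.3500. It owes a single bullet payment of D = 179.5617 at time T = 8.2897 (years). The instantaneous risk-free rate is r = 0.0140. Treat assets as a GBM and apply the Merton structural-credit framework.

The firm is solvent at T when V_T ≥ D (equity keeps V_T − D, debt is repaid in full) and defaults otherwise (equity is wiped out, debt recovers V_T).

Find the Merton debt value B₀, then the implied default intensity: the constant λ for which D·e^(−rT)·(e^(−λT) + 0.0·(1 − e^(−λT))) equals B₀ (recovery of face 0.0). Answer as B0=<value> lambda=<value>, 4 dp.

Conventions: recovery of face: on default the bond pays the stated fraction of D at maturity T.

B0=134.6925 lambda=0.0207

Work the structural quantities from V₀ = 376.6440 against face 179.5617:
d₁ = [ln(V₀/D) + (r + σ²/2)T] / (σ√T)
   = [ln(376.6440/179.5617) + (0.0140 + 0.5·0.3500²)·8.2897] / (0.3500·√8.2897)
   = [0.740782 + 0.623800] / 1.007714 = 1.354135
d₂ = d₁ − σ√T = 1.354135 − 1.007714 = 0.346421
N(d₁) = 0.912153,  N(d₂) = 0.635487,  e^(−rT) = 0.890426
E₀ = V₀·N(d₁) − D·e^(−rT)·N(d₂)
   = 376.6440·0.912153 − 179.5617·0.890426·0.635487 = 241.951454
B₀ = V₀ − E₀ = 376.6440 − 241.951454 = 134.692546
e^(−λT) = (B₀·e^(rT)/D − 0)/(1 − 0) = (134.6925·1.123059/179.5617 − 0)/1 = 0.84242665
λ = −ln(0.84242665)/8.2897 = 0.020685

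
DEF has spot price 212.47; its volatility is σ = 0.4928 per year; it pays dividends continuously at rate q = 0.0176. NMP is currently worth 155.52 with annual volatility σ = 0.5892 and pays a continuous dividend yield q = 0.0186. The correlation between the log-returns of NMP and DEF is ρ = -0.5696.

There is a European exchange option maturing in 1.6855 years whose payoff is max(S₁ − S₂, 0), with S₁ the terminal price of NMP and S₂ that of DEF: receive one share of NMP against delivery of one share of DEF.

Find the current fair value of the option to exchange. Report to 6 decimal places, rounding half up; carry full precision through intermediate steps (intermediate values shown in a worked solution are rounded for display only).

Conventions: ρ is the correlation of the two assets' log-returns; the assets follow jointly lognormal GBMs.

exchange price = 57.802683

σ_eff = √(σ₁² + σ₂² − 2ρσ₁σ₂) = √(0.5892² + 0.4928² − 2·-0.5696·0.5892·0.4928) = 0.959575
d₁ = (ln(S₁/S₂) + (q₂ − q₁ + σ_eff²/2)T) / (σ_eff√T) = (ln(155.52/212.47) + (0.0176 − 0.0186 + 0.460392)·1.6855) / 1.245785 = 0.371074
d₂ = d₁ − σ_eff√T = 0.371074 − 1.245785 = -0.874711
N(d₁) = 0.644709,  N(d₂) = 0.190865
V = S₁·e^{−q₁T}·N(d₁) − S₂·e^{−q₂T}·N(d₂) = 97.170540 − 39.367857 = 57.802683
Key observation: r never enters — measured in units of DEF, the claim is a call on S₁/S₂ struck at 1, so only the dividend yields and σ_eff matter.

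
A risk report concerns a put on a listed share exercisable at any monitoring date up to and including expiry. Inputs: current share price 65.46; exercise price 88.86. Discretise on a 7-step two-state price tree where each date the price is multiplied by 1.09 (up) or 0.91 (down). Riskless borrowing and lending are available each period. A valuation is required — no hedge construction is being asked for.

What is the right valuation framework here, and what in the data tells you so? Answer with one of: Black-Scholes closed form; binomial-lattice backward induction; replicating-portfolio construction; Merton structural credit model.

framework: binomial-lattice backward induction

Key observation: the put (strike 88.86 on spot 65.46) is American-style on a 7-step discrete price model, so the early-exercise decision at every node requires stepwise backward valuation — a closed form cannot price the exercise right.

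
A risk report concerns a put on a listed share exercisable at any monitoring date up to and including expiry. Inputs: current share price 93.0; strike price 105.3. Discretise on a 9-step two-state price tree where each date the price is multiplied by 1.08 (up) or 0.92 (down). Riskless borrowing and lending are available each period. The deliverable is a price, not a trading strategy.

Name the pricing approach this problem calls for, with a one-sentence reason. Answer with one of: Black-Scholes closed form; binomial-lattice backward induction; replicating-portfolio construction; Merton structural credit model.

framework: binomial-lattice backward induction

Key observation: early exercise of the strike-105.3 put must be checked at each of the 9 dates (spot 93), which forces a node-by-node comparison of intrinsic and continuation value backward from expiry.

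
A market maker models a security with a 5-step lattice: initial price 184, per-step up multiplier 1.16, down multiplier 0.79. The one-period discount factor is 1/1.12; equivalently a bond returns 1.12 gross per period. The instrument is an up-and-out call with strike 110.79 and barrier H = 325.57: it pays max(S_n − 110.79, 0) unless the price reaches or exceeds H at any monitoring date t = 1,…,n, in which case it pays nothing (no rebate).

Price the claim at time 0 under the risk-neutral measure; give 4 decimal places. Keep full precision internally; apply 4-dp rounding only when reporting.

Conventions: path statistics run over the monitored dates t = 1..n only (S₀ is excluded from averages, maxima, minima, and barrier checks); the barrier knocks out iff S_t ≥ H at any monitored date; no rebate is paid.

No-arbitrage gives p* = (R−d)/(u−d) = 0.8919: enumerate every path, weight its payoff by its p*-probability, and discount by R^5.
Enumerate all 2^5 = 32 price paths (U = up ×1.16, D = down ×0.79); each path with k up-moves has probability p*^k·(1−p*)^(5−k).
DDDDD: M=145.3600, payoff=0.0000, prob=0.000015
UDDDD: M=213.4400, payoff=0.0000, prob=0.000122
DUDDD: M=168.6176, payoff=0.0000, prob=0.000122
UUDDD: M=247.5904, payoff=11.2817, prob=0.001005
DDUDD: M=145.3600, payoff=0.0000, prob=0.000122
UDUDD: M=213.4400, payoff=11.2817, prob=0.001005
DUUDD: M=195.5964, payoff=11.2817, prob=0.001005
UUUDD: M=287.2049, payoff=68.4546, prob=0.008292
DDDUD: M=145.3600, payoff=0.0000, prob=0.000122
UDDUD: M=213.4400, payoff=11.2817, prob=0.001005
DUDUD: M=168.6176, payoff=11.2817, prob=0.001005
UUDUD: M=247.5904, payoff=68.4546, prob=0.008292
DDUUD: M=154.5212, payoff=11.2817, prob=0.001005
UDUUD: M=226.8918, payoff=68.4546, prob=0.008292
DUUUD: M=226.8918, payoff=68.4546, prob=0.008292
UUUUD: M=333.1576, payoff=0.0000, prob=0.068408
DDDDU: M=145.3600, payoff=0.0000, prob=0.000122
UDDDU: M=213.4400, payoff=11.2817, prob=0.001005
DUDDU: M=168.6176, payoff=11.2817, prob=0.001005
UUDDU: M=247.5904, payoff=68.4546, prob=0.008292
DDUDU: M=145.3600, payoff=11.2817, prob=0.001005
UDUDU: M=213.4400, payoff=68.4546, prob=0.008292
DUUDU: M=195.5964, payoff=68.4546, prob=0.008292
UUUDU: M=287.2049, payoff=152.4045, prob=0.068408
DDDUU: M=145.3600, payoff=11.2817, prob=0.001005
UDDUU: M=213.4400, payoff=68.4546, prob=0.008292
DUDUU: M=179.2446, payoff=68.4546, prob=0.008292
UUDUU: M=263.1945, payoff=152.4045, prob=0.068408
DDUUU: M=179.2446, payoff=68.4546, prob=0.008292
UDUUU: M=263.1945, payoff=152.4045, prob=0.068408
DUUUU: M=263.1945, payoff=152.4045, prob=0.068408
UUUUU: M=386.4629, payoff=0.0000, prob=0.564366
Price = Σ prob·payoff / R^5 = 47.492343 / 1.762342 = 26.9484

price = 26.9484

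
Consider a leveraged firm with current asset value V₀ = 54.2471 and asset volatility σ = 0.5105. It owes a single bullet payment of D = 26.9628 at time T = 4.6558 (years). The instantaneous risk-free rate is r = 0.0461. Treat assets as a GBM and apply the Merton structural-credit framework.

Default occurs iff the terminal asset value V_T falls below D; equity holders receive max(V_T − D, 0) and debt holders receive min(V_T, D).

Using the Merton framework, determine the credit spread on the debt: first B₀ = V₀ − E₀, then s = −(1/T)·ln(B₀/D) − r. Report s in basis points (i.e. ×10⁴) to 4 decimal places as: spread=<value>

spread=429.8524

Work the structural quantities from V₀ = 54.2471 against face 26.9628:
d₁ = [ln(V₀/D) + (r + σ²/2)T] / (σ√T)
   = [ln(54.2471/26.9628) + (0.0461 + 0.5·0.5105²)·4.6558] / (0.5105·√4.6558)
   = [0.699091 + 0.821307] / 1.101521 = 1.380271
d₂ = d₁ − σ√T = 1.380271 − 1.101521 = 0.278750
N(d₁) = 0.916248,  N(d₂) = 0.609782,  e^(−rT) = 0.806838
E₀ = V₀·N(d₁) − D·e^(−rT)·N(d₂)
   = 54.2471·0.916248 − 26.9628·0.806838·0.609782 = 36.438258
B₀ = V₀ − E₀ = 54.2471 − 36.438258 = 17.808842
spread = −(1/T)·ln(B₀/D) − r = −(1/4.6558)·ln(17.808842/26.9628) − 0.0461 = 0.04298524
in basis points: 0.04298524 × 10⁴ = 429.8524 bp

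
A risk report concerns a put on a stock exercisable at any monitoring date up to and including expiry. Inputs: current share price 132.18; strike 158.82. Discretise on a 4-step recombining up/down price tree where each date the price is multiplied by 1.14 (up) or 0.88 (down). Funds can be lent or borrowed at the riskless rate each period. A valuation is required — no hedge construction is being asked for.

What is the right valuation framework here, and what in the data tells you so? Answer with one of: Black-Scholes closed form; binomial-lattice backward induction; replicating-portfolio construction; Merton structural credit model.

Key observation: the put (strike 158.82 on spot 132.18) is American-style on a 4-step discrete price model, so the early-exercise decision at every node requires stepwise backward valuation — a closed form cannot price the exercise right.

framework: binomial-lattice backward induction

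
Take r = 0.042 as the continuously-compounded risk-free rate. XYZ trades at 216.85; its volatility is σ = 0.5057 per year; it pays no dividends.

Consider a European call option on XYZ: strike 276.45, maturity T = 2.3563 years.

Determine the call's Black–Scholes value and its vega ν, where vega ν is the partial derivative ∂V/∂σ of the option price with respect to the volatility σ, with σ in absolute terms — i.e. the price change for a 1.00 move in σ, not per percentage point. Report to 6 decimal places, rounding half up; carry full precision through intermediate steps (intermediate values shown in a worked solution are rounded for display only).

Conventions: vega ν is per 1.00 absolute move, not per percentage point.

σ√T = 0.5057·√2.3563 = 0.776262
d₁ = (ln(S/K) + (r+σ²/2)T) / (σ√T) = (ln(216.85/276.45) + (0.042+0.5057²/2)·2.3563) / 0.776262 = (-0.242824 + 0.400256) / 0.776262 = 0.202808
d₂ = d₁ − σ√T = 0.202808 − 0.776262 = -0.573454
e^{−rT} = 0.905775
N(d₁) = 0.580357,  N(d₂) = 0.283169
Call price V = S·N(d₁) − K·e^{−rT}·N(d₂) = 125.850471 − 70.905812 = 54.944659
φ(d₁) = (1/√(2π))·e^{−d₁²/2} = 0.390822
ν = S·φ(d₁)·√T = 130.092819

price = 54.944659
ν = 130.092819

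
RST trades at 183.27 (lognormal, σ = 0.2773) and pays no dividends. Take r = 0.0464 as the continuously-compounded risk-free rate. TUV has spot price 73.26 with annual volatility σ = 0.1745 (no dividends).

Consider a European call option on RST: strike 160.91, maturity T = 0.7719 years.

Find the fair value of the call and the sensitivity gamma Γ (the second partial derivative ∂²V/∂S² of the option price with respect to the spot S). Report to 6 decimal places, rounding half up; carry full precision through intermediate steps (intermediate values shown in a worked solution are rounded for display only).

σ√T = 0.2773·√0.7719 = 0.243630
d₁ = (ln(S/K) + (r+σ²/2)T) / (σ√T) = (ln(183.27/160.91) + (0.0464+0.2773²/2)·0.7719) / 0.243630 = (0.130115 + 0.065494) / 0.243630 = 0.802895
d₂ = d₁ − σ√T = 0.802895 − 0.243630 = 0.559265
e^{−rT} = 0.964818
N(d₁) = 0.788982,  N(d₂) = 0.712010
Call price V = S·N(d₁) − K·e^{−rT}·N(d₂) = 144.596790 − 110.538653 = 34.058137
φ(d₁) = (1/√(2π))·e^{−d₁²/2} = 0.289020
Γ = φ(d₁) / (S·σ·√T) = 0.006473

price = 34.058137
Γ = 0.006473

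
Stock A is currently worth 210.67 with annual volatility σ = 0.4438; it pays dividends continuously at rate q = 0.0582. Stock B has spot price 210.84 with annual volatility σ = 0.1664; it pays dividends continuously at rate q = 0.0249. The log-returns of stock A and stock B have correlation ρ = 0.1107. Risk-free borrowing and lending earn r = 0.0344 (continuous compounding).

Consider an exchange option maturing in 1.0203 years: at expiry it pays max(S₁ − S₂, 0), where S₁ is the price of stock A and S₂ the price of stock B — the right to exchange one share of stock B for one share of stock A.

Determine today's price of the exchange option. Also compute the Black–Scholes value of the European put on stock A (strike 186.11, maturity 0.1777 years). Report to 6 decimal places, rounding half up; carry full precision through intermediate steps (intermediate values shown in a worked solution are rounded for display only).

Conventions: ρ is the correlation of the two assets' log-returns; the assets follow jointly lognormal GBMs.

σ_eff = √(σ₁² + σ₂² − 2ρσ₁σ₂) = √(0.4438² + 0.1664² − 2·0.1107·0.4438·0.1664) = 0.456396
d₁ = (ln(S₁/S₂) + (q₂ − q₁ + σ_eff²/2)T) / (σ_eff√T) = (ln(210.67/210.84) + (0.0249 − 0.0582 + 0.104149)·1.0203) / 0.461005 = 0.155053
d₂ = d₁ − σ_eff√T = 0.155053 − 0.461005 = -0.305952
N(d₁) = 0.561610,  N(d₂) = 0.379821
V = S₁·e^{−q₁T}·N(d₁) − S₂·e^{−q₂T}·N(d₂) = 111.493282 − 78.072487 = 33.420795
[vanilla: stock A put K=186.11]
σ√T = 0.4438·√0.1777 = 0.187082
d₁ = (ln(S/K) + (r−q+σ²/2)T) / (σ√T) = (ln(210.67/186.11) + (0.0344−0.0582+0.4438²/2)·0.1777) / 0.187082 = (0.123955 + 0.013270) / 0.187082 = 0.733506
d₂ = d₁ − σ√T = 0.733506 − 0.187082 = 0.546425
e^{−rT} = 0.993906
e^{−qT} = 0.989711
N(−d₁) = 0.231625,  N(−d₂) = 0.292387
price = K·e^{−rT}·N(−d₂) − S·e^{−qT}·N(−d₁) = 54.084516 − 48.294341 = 5.790174

exchange price = 33.420795
price(stock A put K=186.11) = 5.790174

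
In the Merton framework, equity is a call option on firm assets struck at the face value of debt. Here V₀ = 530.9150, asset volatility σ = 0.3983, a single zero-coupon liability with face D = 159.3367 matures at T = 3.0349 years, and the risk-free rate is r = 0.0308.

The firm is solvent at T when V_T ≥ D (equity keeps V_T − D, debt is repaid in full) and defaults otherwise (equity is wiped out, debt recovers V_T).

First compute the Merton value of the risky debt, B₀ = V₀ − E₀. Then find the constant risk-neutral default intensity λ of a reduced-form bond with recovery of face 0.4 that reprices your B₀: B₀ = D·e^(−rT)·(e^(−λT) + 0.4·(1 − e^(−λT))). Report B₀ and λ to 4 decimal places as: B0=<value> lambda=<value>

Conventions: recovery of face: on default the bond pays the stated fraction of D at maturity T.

B0=142.9171 lambda=0.0084

Apply the equity-as-call identities (strike 159.3367, horizon 3.0349 years):
d₁ = [ln(V₀/D) + (r + σ²/2)T] / (σ√T)
   = [ln(530.9150/159.3367) + (0.0308 + 0.5·0.3983²)·3.0349] / (0.3983·√3.0349)
   = [1.203582 + 0.334208] / 0.693877 = 2.216228
d₂ = d₁ − σ√T = 2.216228 − 0.693877 = 1.522351
N(d₁) = 0.986662,  N(d₂) = 0.936039,  e^(−rT) = 0.910761
E₀ = V₀·N(d₁) − D·e^(−rT)·N(d₂)
   = 530.9150·0.986662 − 159.3367·0.910761·0.936039 = 387.997863
B₀ = V₀ − E₀ = 530.9150 − 387.997863 = 142.917137
e^(−λT) = (B₀·e^(rT)/D − 0.4)/(1 − 0.4) = (142.9171·1.097983/159.3367 − 0.4)/0.6 = 0.97472706
λ = −ln(0.97472706)/3.0349 = 0.008434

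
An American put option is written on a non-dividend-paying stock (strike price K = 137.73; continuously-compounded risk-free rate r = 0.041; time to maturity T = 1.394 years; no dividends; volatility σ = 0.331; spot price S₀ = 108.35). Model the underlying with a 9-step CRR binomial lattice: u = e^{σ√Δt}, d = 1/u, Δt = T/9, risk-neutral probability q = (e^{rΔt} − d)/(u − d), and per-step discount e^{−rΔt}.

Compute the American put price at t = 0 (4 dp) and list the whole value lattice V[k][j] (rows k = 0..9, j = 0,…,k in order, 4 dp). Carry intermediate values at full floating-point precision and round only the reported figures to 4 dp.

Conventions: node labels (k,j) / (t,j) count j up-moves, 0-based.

Δt=0.15489, u=1.13913, d=0.87786, q=0.49186, disc=e^(-rΔt)=0.99367
k=9 terminal: V=max(K-S,0) → 104.1828 94.1983 81.2421 64.4299 42.6139 14.3049 0.0000 0.0000 0.0000 0.0000
k=8: j=0 S=38.2148 intr=99.5152 cont=98.6434 V=99.5152[EX]; j=1 S=49.5885 intr=88.1415 cont=87.2697 V=88.1415[EX]; j=2 S=64.3473 intr=73.3827 cont=72.5109 V=73.3827[EX]; j=3 S=83.4987 intr=54.2313 cont=53.3595 V=54.2313[EX]; j=4 S=108.3500 intr=29.3800 cont=28.5081 V=29.3800[EX]; j=5 S=140.5977 intr=0.0000 cont=7.2228 V=7.2228[hold]; j=6 S=182.4433 intr=0.0000 cont=0.0000 V=0.0000[hold]; j=7 S=236.7431 intr=0.0000 cont=0.0000 V=0.0000[hold]; j=8 S=307.2039 intr=0.0000 cont=0.0000 V=0.0000[hold]
k=7: j=0 S=43.5317 intr=94.1983 cont=93.3264 V=94.1983[EX]; j=1 S=56.4879 intr=81.2421 cont=80.3702 V=81.2421[EX]; j=2 S=73.3001 intr=64.4299 cont=63.5580 V=64.4299[EX]; j=3 S=95.1161 intr=42.6139 cont=41.7420 V=42.6139[EX]; j=4 S=123.4251 intr=14.3049 cont=18.3647 V=18.3647[hold]; j=5 S=160.1596 intr=0.0000 cont=3.6470 V=3.6470[hold]; j=6 S=207.8273 intr=0.0000 cont=0.0000 V=0.0000[hold]; j=7 S=269.6820 intr=0.0000 cont=0.0000 V=0.0000[hold]
k=6: j=0 S=49.5885 intr=88.1415 cont=87.2697 V=88.1415[EX]; j=1 S=64.3473 intr=73.3827 cont=72.5109 V=73.3827[EX]; j=2 S=83.4987 intr=54.2313 cont=53.3595 V=54.2313[EX]; j=3 S=108.3500 intr=29.3800 cont=30.4924 V=30.4924[hold]; j=4 S=140.5977 intr=0.0000 cont=11.0552 V=11.0552[hold]; j=5 S=182.4433 intr=0.0000 cont=1.8414 V=1.8414[hold]; j=6 S=236.7431 intr=0.0000 cont=0.0000 V=0.0000[hold]
k=5: j=0 S=56.4879 intr=81.2421 cont=80.3702 V=81.2421[EX]; j=1 S=73.3001 intr=64.4299 cont=63.5580 V=64.4299[EX]; j=2 S=95.1161 intr=42.6139 cont=42.2857 V=42.6139[EX]; j=3 S=123.4251 intr=14.3049 cont=20.7995 V=20.7995[hold]; j=4 S=160.1596 intr=0.0000 cont=6.4820 V=6.4820[hold]; j=5 S=207.8273 intr=0.0000 cont=0.9298 V=0.9298[hold]
k=4: j=0 S=64.3473 intr=73.3827 cont=72.5109 V=73.3827[EX]; j=1 S=83.4987 intr=54.2313 cont=53.3595 V=54.2313[EX]; j=2 S=108.3500 intr=29.3800 cont=31.6824 V=31.6824[hold]; j=3 S=140.5977 intr=0.0000 cont=13.6702 V=13.6702[hold]; j=4 S=182.4433 intr=0.0000 cont=3.7273 V=3.7273[hold]
k=3: j=0 S=73.3001 intr=64.4299 cont=63.5580 V=64.4299[EX]; j=1 S=95.1161 intr=42.6139 cont=42.8673 V=42.8673[hold]; j=2 S=123.4251 intr=14.3049 cont=22.6784 V=22.6784[hold]; j=3 S=160.1596 intr=0.0000 cont=8.7241 V=8.7241[hold]
k=2: j=0 S=83.4987 intr=54.2313 cont=53.4833 V=54.2313[EX]; j=1 S=108.3500 intr=29.3800 cont=32.7286 V=32.7286[hold]; j=2 S=140.5977 intr=0.0000 cont=15.7147 V=15.7147[hold]
k=1: j=0 S=95.1161 intr=42.6139 cont=43.3786 V=43.3786[hold]; j=1 S=123.4251 intr=14.3049 cont=24.2059 V=24.2059[hold]
k=0: j=0 S=108.3500 intr=29.3800 cont=33.7334 V=33.7334[hold]

price = 33.7334
tree:
33.7334
43.3786 24.2059
54.2313 32.7286 15.7147
64.4299 42.8673 22.6784 8.7241
73.3827 54.2313 31.6824 13.6702 3.7273
81.2421 64.4299 42.6139 20.7995 6.4820 0.9298
88.1415 73.3827 54.2313 30.4924 11.0552 1.8414 0.0000
94.1983 81.2421 64.4299 42.6139 18.3647 3.6470 0.0000 0.0000
99.5152 88.1415 73.3827 54.2313 29.3800 7.2228 0.0000 0.0000 0.0000
104.1828 94.1983 81.2421 64.4299 42.6139 14.3049 0.0000 0.0000 0.0000 0.0000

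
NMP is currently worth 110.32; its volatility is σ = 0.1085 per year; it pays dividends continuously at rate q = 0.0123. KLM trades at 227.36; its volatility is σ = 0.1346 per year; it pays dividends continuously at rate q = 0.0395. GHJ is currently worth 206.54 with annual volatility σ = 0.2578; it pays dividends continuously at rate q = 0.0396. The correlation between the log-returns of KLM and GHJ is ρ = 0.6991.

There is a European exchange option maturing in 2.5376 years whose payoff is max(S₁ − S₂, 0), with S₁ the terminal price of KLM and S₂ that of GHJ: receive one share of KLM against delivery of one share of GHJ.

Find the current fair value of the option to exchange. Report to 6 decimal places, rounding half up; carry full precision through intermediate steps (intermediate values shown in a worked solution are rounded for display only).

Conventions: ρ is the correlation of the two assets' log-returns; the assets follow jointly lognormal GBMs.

exchange price = 34.207775

σ_eff = √(σ₁² + σ₂² − 2ρσ₁σ₂) = √(0.1346² + 0.2578² − 2·0.6991·0.1346·0.2578) = 0.189896
d₁ = (ln(S₁/S₂) + (q₂ − q₁ + σ_eff²/2)T) / (σ_eff√T) = (ln(227.36/206.54) + (0.0396 − 0.0395 + 0.018030)·2.5376) / 0.302502 = 0.469577
d₂ = d₁ − σ_eff√T = 0.469577 − 0.302502 = 0.167075
N(d₁) = 0.680671,  N(d₂) = 0.566345
V = S₁·e^{−q₁T}·N(d₁) − S₂·e^{−q₂T}·N(d₂) = 139.997412 − 105.789637 = 34.207775
Key observation: pricing in GHJ-units makes this a unit-strike call on the ratio S₁/S₂ — the risk-free rate cancels and cannot affect the value.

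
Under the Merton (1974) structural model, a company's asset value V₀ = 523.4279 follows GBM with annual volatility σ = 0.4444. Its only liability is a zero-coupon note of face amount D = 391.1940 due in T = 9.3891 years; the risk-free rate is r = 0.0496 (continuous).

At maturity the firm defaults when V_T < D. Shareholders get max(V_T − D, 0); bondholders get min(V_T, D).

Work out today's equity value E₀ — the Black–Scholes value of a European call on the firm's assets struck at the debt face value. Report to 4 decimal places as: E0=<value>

Apply the equity-as-call identities (strike 391.1940, horizon 9.3891 years):
d₁ = [ln(V₀/D) + (r + σ²/2)T] / (σ√T)
   = [ln(523.4279/391.1940) + (0.0496 + 0.5·0.4444²)·9.3891] / (0.4444·√9.3891)
   = [0.291196 + 1.392832] / 1.361714 = 1.236697
d₂ = d₁ − σ√T = 1.236697 − 1.361714 = -0.125017
N(d₁) = 0.891900,  N(d₂) = 0.450255,  e^(−rT) = 0.627696
E₀ = V₀·N(d₁) − D·e^(−rT)·N(d₂)
   = 523.4279·0.891900 − 391.1940·0.627696·0.450255 = 356.284960

E0=356.2850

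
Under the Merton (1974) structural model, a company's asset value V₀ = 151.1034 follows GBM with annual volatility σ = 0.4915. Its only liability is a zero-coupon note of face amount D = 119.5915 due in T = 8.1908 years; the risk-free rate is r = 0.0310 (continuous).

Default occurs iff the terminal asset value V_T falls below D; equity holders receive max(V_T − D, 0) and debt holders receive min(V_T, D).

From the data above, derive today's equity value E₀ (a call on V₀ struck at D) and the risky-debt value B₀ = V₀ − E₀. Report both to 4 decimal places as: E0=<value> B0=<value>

E0=95.4511 B0=55.6523

With assets at 151.1034 and a single debt payment of 119.5915 at 8.1908 years:
d₁ = [ln(V₀/D) + (r + σ²/2)T] / (σ√T)
   = [ln(151.1034/119.5915) + (0.0310 + 0.5·0.4915²)·8.1908] / (0.4915·√8.1908)
   = [0.233883 + 1.243250] / 1.406652 = 1.050105
d₂ = d₁ − σ√T = 1.050105 − 1.406652 = -0.356547
N(d₁) = 0.853165,  N(d₂) = 0.360715,  e^(−rT) = 0.775758
E₀ = V₀·N(d₁) − D·e^(−rT)·N(d₂)
   = 151.1034·0.853165 − 119.5915·0.775758·0.360715 = 95.451110
B₀ = V₀ − E₀ = 151.1034 − 95.451110 = 55.652290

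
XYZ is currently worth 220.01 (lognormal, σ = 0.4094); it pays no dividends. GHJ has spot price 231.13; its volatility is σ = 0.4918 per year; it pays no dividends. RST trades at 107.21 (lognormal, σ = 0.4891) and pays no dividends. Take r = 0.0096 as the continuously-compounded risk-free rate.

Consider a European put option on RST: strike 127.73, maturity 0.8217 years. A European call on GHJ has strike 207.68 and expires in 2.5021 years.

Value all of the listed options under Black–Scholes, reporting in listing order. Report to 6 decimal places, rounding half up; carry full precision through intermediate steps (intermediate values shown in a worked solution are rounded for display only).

[RST put K=127.73]
σ√T = 0.4891·√0.8217 = 0.443358
d₁ = (ln(S/K) + (r+σ²/2)T) / (σ√T) = (ln(107.21/127.73) + (0.0096+0.4891²/2)·0.8217) / 0.443358 = (-0.175129 + 0.106171) / 0.443358 = -0.155535
d₂ = d₁ − σ√T = -0.155535 − 0.443358 = -0.598893
e^{−rT} = 0.992143
N(−d₁) = 0.561800,  N(−d₂) = 0.725378
price = K·e^{−rT}·N(−d₂) − S·N(−d₁) = 91.924520 − 60.230613 = 31.693907
[GHJ call K=207.68]
σ√T = 0.4918·√2.5021 = 0.777931
d₁ = (ln(S/K) + (r+σ²/2)T) / (σ√T) = (ln(231.13/207.68) + (0.0096+0.4918²/2)·2.5021) / 0.777931 = (0.106982 + 0.326608) / 0.777931 = 0.557363
d₂ = d₁ − σ√T = 0.557363 − 0.777931 = -0.220567
e^{−rT} = 0.976266
N(d₁) = 0.711360,  N(d₂) = 0.412715
price = S·N(d₁) − K·e^{−rT}·N(d₂) = 164.416735 − 83.678294 = 80.738440

price(RST put K=127.73) = 31.693907
price(GHJ call K=207.68) = 80.738440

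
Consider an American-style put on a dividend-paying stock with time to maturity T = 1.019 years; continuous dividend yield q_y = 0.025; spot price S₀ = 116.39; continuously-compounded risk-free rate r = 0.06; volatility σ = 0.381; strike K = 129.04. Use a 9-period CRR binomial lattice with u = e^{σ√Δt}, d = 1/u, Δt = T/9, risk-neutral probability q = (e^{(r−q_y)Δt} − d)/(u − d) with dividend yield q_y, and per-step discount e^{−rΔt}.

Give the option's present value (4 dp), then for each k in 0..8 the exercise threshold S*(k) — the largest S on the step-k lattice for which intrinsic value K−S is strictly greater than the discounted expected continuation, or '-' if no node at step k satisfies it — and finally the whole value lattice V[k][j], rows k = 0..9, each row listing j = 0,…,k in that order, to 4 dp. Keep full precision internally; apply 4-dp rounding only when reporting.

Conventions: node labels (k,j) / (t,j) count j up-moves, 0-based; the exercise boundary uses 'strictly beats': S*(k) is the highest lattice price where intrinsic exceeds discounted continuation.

price = 22.9007
boundary = - - - 79.2291 69.6960 79.2291 90.0662 102.3856 90.0662
tree:
22.9007
30.6016 14.9950
39.6786 21.3342 8.4328
49.8109 29.4115 13.0043 3.6670
59.3440 39.0874 19.4873 6.2604 0.9476
67.7300 49.8109 28.1803 10.4735 1.8470 0.0000
75.1070 59.3440 38.9738 17.0445 3.5999 0.0000 0.0000
81.5964 67.7300 49.8109 26.6544 7.0164 0.0000 0.0000 0.0000
87.3050 75.1070 59.3440 38.9738 13.6755 0.0000 0.0000 0.0000 0.0000
92.3267 81.5964 67.7300 49.8109 26.6544 0.0000 0.0000 0.0000 0.0000 0.0000

Δt=0.11322, u=1.13678, d=0.87968, q=0.48344, disc=e^(-rΔt)=0.99323
k=9 terminal: V=max(K-S,0) → 92.3267 81.5964 67.7300 49.8109 26.6544 0.0000 0.0000 0.0000 0.0000 0.0000
k=8: j=0 S=41.7350 intr=87.3050 cont=86.5493 V=87.3050[EX]; j=1 S=53.9330 intr=75.1070 cont=74.3858 V=75.1070[EX]; j=2 S=69.6960 intr=59.3440 cont=58.6673 V=59.3440[EX]; j=3 S=90.0662 intr=38.9738 cont=38.3547 V=38.9738[EX]; j=4 S=116.3900 intr=12.6500 cont=13.6755 V=13.6755[hold]; j=5 S=150.4075 intr=0.0000 cont=0.0000 V=0.0000[hold]; j=6 S=194.3673 intr=0.0000 cont=0.0000 V=0.0000[hold]; j=7 S=251.1754 intr=0.0000 cont=0.0000 V=0.0000[hold]; j=8 S=324.5869 intr=0.0000 cont=0.0000 V=0.0000[hold]  S*(8)=90.0662
k=7: j=0 S=47.4436 intr=81.5964 cont=80.8569 V=81.5964[EX]; j=1 S=61.3100 intr=67.7300 cont=67.0297 V=67.7300[EX]; j=2 S=79.2291 intr=49.8109 cont=49.1612 V=49.8109[EX]; j=3 S=102.3856 intr=26.6544 cont=26.5626 V=26.6544[EX]; j=4 S=132.3100 intr=0.0000 cont=7.0164 V=7.0164[hold]; j=5 S=170.9804 intr=0.0000 cont=0.0000 V=0.0000[hold]; j=6 S=220.9532 intr=0.0000 cont=0.0000 V=0.0000[hold]; j=7 S=285.5315 intr=0.0000 cont=0.0000 V=0.0000[hold]  S*(7)=102.3856
k=6: j=0 S=53.9330 intr=75.1070 cont=74.3858 V=75.1070[EX]; j=1 S=69.6960 intr=59.3440 cont=58.6673 V=59.3440[EX]; j=2 S=90.0662 intr=38.9738 cont=38.3547 V=38.9738[EX]; j=3 S=116.3900 intr=12.6500 cont=17.0445 V=17.0445[hold]; j=4 S=150.4075 intr=0.0000 cont=3.5999 V=3.5999[hold]; j=5 S=194.3673 intr=0.0000 cont=0.0000 V=0.0000[hold]; j=6 S=251.1754 intr=0.0000 cont=0.0000 V=0.0000[hold]  S*(6)=90.0662
k=5: j=0 S=61.3100 intr=67.7300 cont=67.0297 V=67.7300[EX]; j=1 S=79.2291 intr=49.8109 cont=49.1612 V=49.8109[EX]; j=2 S=102.3856 intr=26.6544 cont=28.1803 V=28.1803[hold]; j=3 S=132.3100 intr=0.0000 cont=10.4735 V=10.4735[hold]; j=4 S=170.9804 intr=0.0000 cont=1.8470 V=1.8470[hold]; j=5 S=220.9532 intr=0.0000 cont=0.0000 V=0.0000[hold]  S*(5)=79.2291
k=4: j=0 S=69.6960 intr=59.3440 cont=58.6673 V=59.3440[EX]; j=1 S=90.0662 intr=38.9738 cont=39.0874 V=39.0874[hold]; j=2 S=116.3900 intr=12.6500 cont=19.4873 V=19.4873[hold]; j=3 S=150.4075 intr=0.0000 cont=6.2604 V=6.2604[hold]; j=4 S=194.3673 intr=0.0000 cont=0.9476 V=0.9476[hold]  S*(4)=69.6960
k=3: j=0 S=79.2291 intr=49.8109 cont=49.2157 V=49.8109[EX]; j=1 S=102.3856 intr=26.6544 cont=29.4115 V=29.4115[hold]; j=2 S=132.3100 intr=0.0000 cont=13.0043 V=13.0043[hold]; j=3 S=170.9804 intr=0.0000 cont=3.6670 V=3.6670[hold]  S*(3)=79.2291
k=2: j=0 S=90.0662 intr=38.9738 cont=39.6786 V=39.6786[hold]; j=1 S=116.3900 intr=12.6500 cont=21.3342 V=21.3342[hold]; j=2 S=150.4075 intr=0.0000 cont=8.4328 V=8.4328[hold]  S*(2)=-
k=1: j=0 S=102.3856 intr=26.6544 cont=30.6016 V=30.6016[hold]; j=1 S=132.3100 intr=0.0000 cont=14.9950 V=14.9950[hold]  S*(1)=-
k=0: j=0 S=116.3900 intr=12.6500 cont=22.9007 V=22.9007[hold]  S*(0)=-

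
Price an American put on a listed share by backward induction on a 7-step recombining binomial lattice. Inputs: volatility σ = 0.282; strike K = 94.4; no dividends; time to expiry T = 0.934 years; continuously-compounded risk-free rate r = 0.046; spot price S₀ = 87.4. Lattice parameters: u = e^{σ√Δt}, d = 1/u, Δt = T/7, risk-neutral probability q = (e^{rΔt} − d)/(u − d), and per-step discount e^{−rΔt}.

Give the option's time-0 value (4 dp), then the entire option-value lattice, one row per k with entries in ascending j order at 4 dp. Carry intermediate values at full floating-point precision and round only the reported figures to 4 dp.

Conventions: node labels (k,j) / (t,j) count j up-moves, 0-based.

Δt=0.13343, u=1.10850, d=0.90212, q=0.50410, disc=e^(-rΔt)=0.99388
k=7 terminal: V=max(K-S,0) → 51.9029 42.1807 30.2343 15.5548 0.0000 0.0000 0.0000 0.0000
k=6: j=0 S=47.1080 intr=47.2920 cont=46.7143 V=47.2920[EX]; j=1 S=57.8851 intr=36.5149 cont=35.9372 V=36.5149[EX]; j=2 S=71.1278 intr=23.2722 cont=22.6946 V=23.2722[EX]; j=3 S=87.4000 intr=7.0000 cont=7.6664 V=7.6664[hold]; j=4 S=107.3949 intr=0.0000 cont=0.0000 V=0.0000[hold]; j=5 S=131.9641 intr=0.0000 cont=0.0000 V=0.0000[hold]; j=6 S=162.1541 intr=0.0000 cont=0.0000 V=0.0000[hold]
k=5: j=0 S=52.2193 intr=42.1807 cont=41.6031 V=42.1807[EX]; j=1 S=64.1657 intr=30.2343 cont=29.6566 V=30.2343[EX]; j=2 S=78.8452 intr=15.5548 cont=15.3110 V=15.5548[EX]; j=3 S=96.8830 intr=0.0000 cont=3.7785 V=3.7785[hold]; j=4 S=119.0473 intr=0.0000 cont=0.0000 V=0.0000[hold]; j=5 S=146.2823 intr=0.0000 cont=0.0000 V=0.0000[hold]
k=4: j=0 S=57.8851 intr=36.5149 cont=35.9372 V=36.5149[EX]; j=1 S=71.1278 intr=23.2722 cont=22.6946 V=23.2722[EX]; j=2 S=87.4000 intr=7.0000 cont=9.5595 V=9.5595[hold]; j=3 S=107.3949 intr=0.0000 cont=1.8623 V=1.8623[hold]; j=4 S=131.9641 intr=0.0000 cont=0.0000 V=0.0000[hold]
k=3: j=0 S=64.1657 intr=30.2343 cont=29.6566 V=30.2343[EX]; j=1 S=78.8452 intr=15.5548 cont=16.2595 V=16.2595[hold]; j=2 S=96.8830 intr=0.0000 cont=5.6446 V=5.6446[hold]; j=3 S=119.0473 intr=0.0000 cont=0.9179 V=0.9179[hold]
k=2: j=0 S=71.1278 intr=23.2722 cont=23.0477 V=23.2722[EX]; j=1 S=87.4000 intr=7.0000 cont=10.8417 V=10.8417[hold]; j=2 S=107.3949 intr=0.0000 cont=3.2419 V=3.2419[hold]
k=1: j=0 S=78.8452 intr=15.5548 cont=16.9019 V=16.9019[hold]; j=1 S=96.8830 intr=0.0000 cont=6.9677 V=6.9677[hold]
k=0: j=0 S=87.4000 intr=7.0000 cont=11.8213 V=11.8213[hold]

price = 11.8213
tree:
11.8213
16.9019 6.9677
23.2722 10.8417 3.2419
30.2343 16.2595 5.6446 0.9179
36.5149 23.2722 9.5595 1.8623 0.0000
42.1807 30.2343 15.5548 3.7785 0.0000 0.0000
47.2920 36.5149 23.2722 7.6664 0.0000 0.0000 0.0000
51.9029 42.1807 30.2343 15.5548 0.0000 0.0000 0.0000 0.0000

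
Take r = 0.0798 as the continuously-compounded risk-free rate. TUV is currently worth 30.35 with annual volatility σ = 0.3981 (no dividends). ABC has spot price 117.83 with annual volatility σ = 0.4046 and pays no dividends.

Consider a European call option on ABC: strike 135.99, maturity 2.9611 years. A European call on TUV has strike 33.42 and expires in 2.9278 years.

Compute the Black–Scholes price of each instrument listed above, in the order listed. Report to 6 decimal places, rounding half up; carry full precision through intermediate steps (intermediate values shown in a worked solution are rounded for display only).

[ABC call K=135.99]
σ√T = 0.4046·√2.9611 = 0.696229
d₁ = (ln(S/K) + (r+σ²/2)T) / (σ√T) = (ln(117.83/135.99) + (0.0798+0.4046²/2)·2.9611) / 0.696229 = (-0.143338 + 0.478664) / 0.696229 = 0.481630
d₂ = d₁ − σ√T = 0.481630 − 0.696229 = -0.214599
e^{−rT} = 0.789547
N(d₁) = 0.684966,  N(d₂) = 0.415040
price = S·N(d₁) − K·e^{−rT}·N(d₂) = 80.709501 − 44.563040 = 36.146461
[TUV call K=33.42]
σ√T = 0.3981·√2.9278 = 0.681182
d₁ = (ln(S/K) + (r+σ²/2)T) / (σ√T) = (ln(30.35/33.42) + (0.0798+0.3981²/2)·2.9278) / 0.681182 = (-0.096358 + 0.465643) / 0.681182 = 0.542124
d₂ = d₁ − σ√T = 0.542124 − 0.681182 = -0.139058
e^{−rT} = 0.791648
N(d₁) = 0.706133,  N(d₂) = 0.444702
price = S·N(d₁) − K·e^{−rT}·N(d₂) = 21.431146 − 11.765430 = 9.665716

price(ABC call K=135.99) = 36.146461
price(TUV call K=33.42) = 9.665716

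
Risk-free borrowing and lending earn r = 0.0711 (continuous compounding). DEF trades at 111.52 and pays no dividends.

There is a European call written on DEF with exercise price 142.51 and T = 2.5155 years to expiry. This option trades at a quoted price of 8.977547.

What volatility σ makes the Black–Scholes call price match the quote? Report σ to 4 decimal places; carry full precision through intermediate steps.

At σ = 0.1709 the Black–Scholes value reproduces the quote:
σ√T = 0.1709·√2.5155 = 0.271053
d₁ = (ln(S/K) + (r+σ²/2)T) / (σ√T) = (ln(111.52/142.51) + (0.0711+0.1709²/2)·2.5155) / 0.271053 = (-0.245208 + 0.215587) / 0.271053 = -0.109282
d₂ = d₁ − σ√T = -0.109282 − 0.271053 = -0.380335
e^{−rT} = 0.836230
N(d₁) = 0.456489,  N(d₂) = 0.351848
V = S·N(d₁) − K·e^{−rT}·N(d₂) = 50.907683 − 41.930136 = 8.977547 (equal to the quote); since ∂V/∂σ > 0 for all σ, the implied volatility is unique

sigma = 0.1709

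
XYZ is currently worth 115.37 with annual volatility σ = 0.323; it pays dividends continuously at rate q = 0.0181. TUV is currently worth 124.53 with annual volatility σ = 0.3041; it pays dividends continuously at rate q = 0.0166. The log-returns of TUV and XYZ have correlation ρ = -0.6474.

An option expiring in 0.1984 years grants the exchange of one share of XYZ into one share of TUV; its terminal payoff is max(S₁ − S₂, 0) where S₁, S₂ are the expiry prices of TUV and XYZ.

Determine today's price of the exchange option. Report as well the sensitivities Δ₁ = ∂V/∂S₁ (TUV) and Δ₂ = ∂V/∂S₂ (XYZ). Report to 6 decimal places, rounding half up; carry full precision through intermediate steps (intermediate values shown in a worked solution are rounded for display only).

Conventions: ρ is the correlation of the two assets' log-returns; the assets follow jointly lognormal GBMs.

exchange price = 17.184835
Δ1 = 0.663954
Δ2 = -0.567716

σ_eff = √(σ₁² + σ₂² − 2ρσ₁σ₂) = √(0.3041² + 0.323² − 2·-0.6474·0.3041·0.323) = 0.569198
d₁ = (ln(S₁/S₂) + (q₂ − q₁ + σ_eff²/2)T) / (σ_eff√T) = (ln(124.53/115.37) + (0.0181 − 0.0166 + 0.161993)·0.1984) / 0.253533 = 0.429291
d₂ = d₁ − σ_eff√T = 0.429291 − 0.253533 = 0.175758
N(d₁) = 0.666144,  N(d₂) = 0.569758
V = S₁·e^{−q₁T}·N(d₁) − S₂·e^{−q₂T}·N(d₂) = 82.682181 − 65.497347 = 17.184835
Key observation: the rate r is irrelevant here: denominating values in XYZ turns the exchange into a ratio option on S₁/S₂, and discounting at r drops out.
Δ₁ = e^{−q₁T}·N(d₁) = 0.663954;  Δ₂ = −e^{−q₂T}·N(d₂) = -0.567716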